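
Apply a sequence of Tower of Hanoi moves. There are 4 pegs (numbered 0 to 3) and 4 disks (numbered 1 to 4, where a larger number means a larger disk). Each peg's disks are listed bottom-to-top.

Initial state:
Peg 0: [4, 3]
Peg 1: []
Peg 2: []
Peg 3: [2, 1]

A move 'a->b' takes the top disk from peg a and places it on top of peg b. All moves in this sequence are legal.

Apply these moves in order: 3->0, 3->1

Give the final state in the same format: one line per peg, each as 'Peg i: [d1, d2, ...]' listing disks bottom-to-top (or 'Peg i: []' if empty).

After move 1 (3->0):
Peg 0: [4, 3, 1]
Peg 1: []
Peg 2: []
Peg 3: [2]

After move 2 (3->1):
Peg 0: [4, 3, 1]
Peg 1: [2]
Peg 2: []
Peg 3: []

Answer: Peg 0: [4, 3, 1]
Peg 1: [2]
Peg 2: []
Peg 3: []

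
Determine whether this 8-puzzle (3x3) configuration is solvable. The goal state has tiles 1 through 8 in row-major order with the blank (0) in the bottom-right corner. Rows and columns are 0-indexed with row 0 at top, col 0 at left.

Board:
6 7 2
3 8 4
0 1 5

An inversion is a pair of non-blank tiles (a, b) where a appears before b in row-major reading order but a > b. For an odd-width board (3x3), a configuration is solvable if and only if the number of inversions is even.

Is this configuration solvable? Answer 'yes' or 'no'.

Answer: yes

Derivation:
Inversions (pairs i<j in row-major order where tile[i] > tile[j] > 0): 16
16 is even, so the puzzle is solvable.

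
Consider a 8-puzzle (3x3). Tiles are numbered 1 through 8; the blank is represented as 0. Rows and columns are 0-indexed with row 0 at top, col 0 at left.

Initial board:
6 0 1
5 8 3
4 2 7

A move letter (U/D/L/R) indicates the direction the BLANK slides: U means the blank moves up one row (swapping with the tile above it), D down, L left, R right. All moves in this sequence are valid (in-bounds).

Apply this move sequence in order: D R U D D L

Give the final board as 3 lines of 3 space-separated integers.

Answer: 6 8 1
5 3 7
4 0 2

Derivation:
After move 1 (D):
6 8 1
5 0 3
4 2 7

After move 2 (R):
6 8 1
5 3 0
4 2 7

After move 3 (U):
6 8 0
5 3 1
4 2 7

After move 4 (D):
6 8 1
5 3 0
4 2 7

After move 5 (D):
6 8 1
5 3 7
4 2 0

After move 6 (L):
6 8 1
5 3 7
4 0 2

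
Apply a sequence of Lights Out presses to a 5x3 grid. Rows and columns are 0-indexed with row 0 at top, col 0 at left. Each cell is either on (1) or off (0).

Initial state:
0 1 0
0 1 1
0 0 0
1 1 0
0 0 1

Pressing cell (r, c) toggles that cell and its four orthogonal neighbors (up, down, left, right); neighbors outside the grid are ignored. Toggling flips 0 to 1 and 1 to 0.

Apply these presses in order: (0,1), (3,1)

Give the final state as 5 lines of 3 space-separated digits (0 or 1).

After press 1 at (0,1):
1 0 1
0 0 1
0 0 0
1 1 0
0 0 1

After press 2 at (3,1):
1 0 1
0 0 1
0 1 0
0 0 1
0 1 1

Answer: 1 0 1
0 0 1
0 1 0
0 0 1
0 1 1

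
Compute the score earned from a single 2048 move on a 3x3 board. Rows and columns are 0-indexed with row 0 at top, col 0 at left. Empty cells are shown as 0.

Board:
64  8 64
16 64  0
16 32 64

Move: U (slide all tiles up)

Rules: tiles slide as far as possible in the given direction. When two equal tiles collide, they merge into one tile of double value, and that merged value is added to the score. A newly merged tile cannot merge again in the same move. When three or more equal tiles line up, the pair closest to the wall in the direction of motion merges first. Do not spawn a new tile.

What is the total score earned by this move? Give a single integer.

Slide up:
col 0: [64, 16, 16] -> [64, 32, 0]  score +32 (running 32)
col 1: [8, 64, 32] -> [8, 64, 32]  score +0 (running 32)
col 2: [64, 0, 64] -> [128, 0, 0]  score +128 (running 160)
Board after move:
 64   8 128
 32  64   0
  0  32   0

Answer: 160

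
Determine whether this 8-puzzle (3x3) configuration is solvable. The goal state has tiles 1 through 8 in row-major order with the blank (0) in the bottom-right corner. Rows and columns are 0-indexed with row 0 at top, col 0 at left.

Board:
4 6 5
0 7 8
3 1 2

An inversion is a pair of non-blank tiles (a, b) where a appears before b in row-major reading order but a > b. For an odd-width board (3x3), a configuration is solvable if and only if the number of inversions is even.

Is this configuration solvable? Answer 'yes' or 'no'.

Answer: yes

Derivation:
Inversions (pairs i<j in row-major order where tile[i] > tile[j] > 0): 18
18 is even, so the puzzle is solvable.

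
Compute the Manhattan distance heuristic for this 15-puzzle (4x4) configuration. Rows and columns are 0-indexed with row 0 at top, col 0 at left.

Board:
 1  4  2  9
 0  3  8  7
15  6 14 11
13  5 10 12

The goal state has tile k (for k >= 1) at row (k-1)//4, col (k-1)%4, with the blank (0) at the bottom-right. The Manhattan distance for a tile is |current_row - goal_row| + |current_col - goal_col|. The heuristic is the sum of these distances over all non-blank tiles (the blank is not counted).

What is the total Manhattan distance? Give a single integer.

Tile 1: at (0,0), goal (0,0), distance |0-0|+|0-0| = 0
Tile 4: at (0,1), goal (0,3), distance |0-0|+|1-3| = 2
Tile 2: at (0,2), goal (0,1), distance |0-0|+|2-1| = 1
Tile 9: at (0,3), goal (2,0), distance |0-2|+|3-0| = 5
Tile 3: at (1,1), goal (0,2), distance |1-0|+|1-2| = 2
Tile 8: at (1,2), goal (1,3), distance |1-1|+|2-3| = 1
Tile 7: at (1,3), goal (1,2), distance |1-1|+|3-2| = 1
Tile 15: at (2,0), goal (3,2), distance |2-3|+|0-2| = 3
Tile 6: at (2,1), goal (1,1), distance |2-1|+|1-1| = 1
Tile 14: at (2,2), goal (3,1), distance |2-3|+|2-1| = 2
Tile 11: at (2,3), goal (2,2), distance |2-2|+|3-2| = 1
Tile 13: at (3,0), goal (3,0), distance |3-3|+|0-0| = 0
Tile 5: at (3,1), goal (1,0), distance |3-1|+|1-0| = 3
Tile 10: at (3,2), goal (2,1), distance |3-2|+|2-1| = 2
Tile 12: at (3,3), goal (2,3), distance |3-2|+|3-3| = 1
Sum: 0 + 2 + 1 + 5 + 2 + 1 + 1 + 3 + 1 + 2 + 1 + 0 + 3 + 2 + 1 = 25

Answer: 25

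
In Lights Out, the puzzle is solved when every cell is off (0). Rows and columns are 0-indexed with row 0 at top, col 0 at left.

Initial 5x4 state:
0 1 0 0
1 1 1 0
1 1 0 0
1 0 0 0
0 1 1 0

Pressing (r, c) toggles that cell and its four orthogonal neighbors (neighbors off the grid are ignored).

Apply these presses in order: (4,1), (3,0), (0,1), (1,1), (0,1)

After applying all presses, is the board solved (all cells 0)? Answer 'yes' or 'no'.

Answer: yes

Derivation:
After press 1 at (4,1):
0 1 0 0
1 1 1 0
1 1 0 0
1 1 0 0
1 0 0 0

After press 2 at (3,0):
0 1 0 0
1 1 1 0
0 1 0 0
0 0 0 0
0 0 0 0

After press 3 at (0,1):
1 0 1 0
1 0 1 0
0 1 0 0
0 0 0 0
0 0 0 0

After press 4 at (1,1):
1 1 1 0
0 1 0 0
0 0 0 0
0 0 0 0
0 0 0 0

After press 5 at (0,1):
0 0 0 0
0 0 0 0
0 0 0 0
0 0 0 0
0 0 0 0

Lights still on: 0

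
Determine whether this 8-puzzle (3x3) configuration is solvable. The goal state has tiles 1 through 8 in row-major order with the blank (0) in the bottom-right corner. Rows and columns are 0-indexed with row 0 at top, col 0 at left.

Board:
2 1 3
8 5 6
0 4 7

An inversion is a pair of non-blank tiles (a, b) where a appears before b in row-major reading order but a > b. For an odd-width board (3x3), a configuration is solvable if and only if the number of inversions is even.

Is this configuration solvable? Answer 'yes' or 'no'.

Answer: no

Derivation:
Inversions (pairs i<j in row-major order where tile[i] > tile[j] > 0): 7
7 is odd, so the puzzle is not solvable.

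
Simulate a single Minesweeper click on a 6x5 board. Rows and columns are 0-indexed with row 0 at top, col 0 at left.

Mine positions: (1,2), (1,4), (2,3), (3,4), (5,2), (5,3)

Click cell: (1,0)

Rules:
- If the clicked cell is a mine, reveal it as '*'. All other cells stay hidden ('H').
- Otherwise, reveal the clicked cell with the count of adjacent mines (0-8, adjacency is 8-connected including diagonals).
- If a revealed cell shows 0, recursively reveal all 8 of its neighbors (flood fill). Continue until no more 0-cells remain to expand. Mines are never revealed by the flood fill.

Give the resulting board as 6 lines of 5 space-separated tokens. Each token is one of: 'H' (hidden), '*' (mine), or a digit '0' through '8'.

0 1 H H H
0 1 H H H
0 1 2 H H
0 0 1 H H
0 1 2 H H
0 1 H H H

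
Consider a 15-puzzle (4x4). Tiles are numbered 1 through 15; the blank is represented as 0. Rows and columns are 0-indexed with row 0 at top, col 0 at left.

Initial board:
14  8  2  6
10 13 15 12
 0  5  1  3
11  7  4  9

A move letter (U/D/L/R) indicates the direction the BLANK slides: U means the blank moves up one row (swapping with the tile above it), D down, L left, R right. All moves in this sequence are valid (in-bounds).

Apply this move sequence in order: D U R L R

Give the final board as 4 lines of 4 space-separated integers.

Answer: 14  8  2  6
10 13 15 12
 5  0  1  3
11  7  4  9

Derivation:
After move 1 (D):
14  8  2  6
10 13 15 12
11  5  1  3
 0  7  4  9

After move 2 (U):
14  8  2  6
10 13 15 12
 0  5  1  3
11  7  4  9

After move 3 (R):
14  8  2  6
10 13 15 12
 5  0  1  3
11  7  4  9

After move 4 (L):
14  8  2  6
10 13 15 12
 0  5  1  3
11  7  4  9

After move 5 (R):
14  8  2  6
10 13 15 12
 5  0  1  3
11  7  4  9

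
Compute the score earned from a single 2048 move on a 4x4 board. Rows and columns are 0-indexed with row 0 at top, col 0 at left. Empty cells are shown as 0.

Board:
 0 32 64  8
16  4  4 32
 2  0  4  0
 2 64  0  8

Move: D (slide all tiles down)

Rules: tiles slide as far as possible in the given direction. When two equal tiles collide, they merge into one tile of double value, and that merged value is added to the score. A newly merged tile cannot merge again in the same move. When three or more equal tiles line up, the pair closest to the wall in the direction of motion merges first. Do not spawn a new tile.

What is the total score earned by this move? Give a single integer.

Answer: 12

Derivation:
Slide down:
col 0: [0, 16, 2, 2] -> [0, 0, 16, 4]  score +4 (running 4)
col 1: [32, 4, 0, 64] -> [0, 32, 4, 64]  score +0 (running 4)
col 2: [64, 4, 4, 0] -> [0, 0, 64, 8]  score +8 (running 12)
col 3: [8, 32, 0, 8] -> [0, 8, 32, 8]  score +0 (running 12)
Board after move:
 0  0  0  0
 0 32  0  8
16  4 64 32
 4 64  8  8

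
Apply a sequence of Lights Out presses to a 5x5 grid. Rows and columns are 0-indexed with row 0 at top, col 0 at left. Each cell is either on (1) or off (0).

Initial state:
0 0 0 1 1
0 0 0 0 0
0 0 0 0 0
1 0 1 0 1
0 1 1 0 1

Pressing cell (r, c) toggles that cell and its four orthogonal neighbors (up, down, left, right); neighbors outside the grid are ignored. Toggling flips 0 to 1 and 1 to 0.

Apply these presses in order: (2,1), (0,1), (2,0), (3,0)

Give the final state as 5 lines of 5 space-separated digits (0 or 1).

Answer: 1 1 1 1 1
1 0 0 0 0
1 0 1 0 0
1 0 1 0 1
1 1 1 0 1

Derivation:
After press 1 at (2,1):
0 0 0 1 1
0 1 0 0 0
1 1 1 0 0
1 1 1 0 1
0 1 1 0 1

After press 2 at (0,1):
1 1 1 1 1
0 0 0 0 0
1 1 1 0 0
1 1 1 0 1
0 1 1 0 1

After press 3 at (2,0):
1 1 1 1 1
1 0 0 0 0
0 0 1 0 0
0 1 1 0 1
0 1 1 0 1

After press 4 at (3,0):
1 1 1 1 1
1 0 0 0 0
1 0 1 0 0
1 0 1 0 1
1 1 1 0 1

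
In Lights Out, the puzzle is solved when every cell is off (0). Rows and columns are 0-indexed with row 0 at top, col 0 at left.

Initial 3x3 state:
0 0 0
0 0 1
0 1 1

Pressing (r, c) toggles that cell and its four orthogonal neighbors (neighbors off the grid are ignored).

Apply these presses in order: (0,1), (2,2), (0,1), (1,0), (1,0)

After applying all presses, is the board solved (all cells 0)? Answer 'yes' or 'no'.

After press 1 at (0,1):
1 1 1
0 1 1
0 1 1

After press 2 at (2,2):
1 1 1
0 1 0
0 0 0

After press 3 at (0,1):
0 0 0
0 0 0
0 0 0

After press 4 at (1,0):
1 0 0
1 1 0
1 0 0

After press 5 at (1,0):
0 0 0
0 0 0
0 0 0

Lights still on: 0

Answer: yes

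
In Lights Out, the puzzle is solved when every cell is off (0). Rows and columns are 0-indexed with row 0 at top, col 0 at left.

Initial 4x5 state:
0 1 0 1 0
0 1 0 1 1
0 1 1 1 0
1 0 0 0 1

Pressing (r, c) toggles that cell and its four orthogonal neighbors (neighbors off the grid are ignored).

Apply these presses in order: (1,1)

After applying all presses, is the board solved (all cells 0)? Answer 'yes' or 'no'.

Answer: no

Derivation:
After press 1 at (1,1):
0 0 0 1 0
1 0 1 1 1
0 0 1 1 0
1 0 0 0 1

Lights still on: 9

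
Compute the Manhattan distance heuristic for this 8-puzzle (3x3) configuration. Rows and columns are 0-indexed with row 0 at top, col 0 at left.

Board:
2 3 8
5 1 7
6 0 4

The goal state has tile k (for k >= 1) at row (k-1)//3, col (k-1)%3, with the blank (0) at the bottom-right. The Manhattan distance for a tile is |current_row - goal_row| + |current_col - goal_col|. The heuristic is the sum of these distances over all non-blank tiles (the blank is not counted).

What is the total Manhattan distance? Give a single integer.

Answer: 17

Derivation:
Tile 2: (0,0)->(0,1) = 1
Tile 3: (0,1)->(0,2) = 1
Tile 8: (0,2)->(2,1) = 3
Tile 5: (1,0)->(1,1) = 1
Tile 1: (1,1)->(0,0) = 2
Tile 7: (1,2)->(2,0) = 3
Tile 6: (2,0)->(1,2) = 3
Tile 4: (2,2)->(1,0) = 3
Sum: 1 + 1 + 3 + 1 + 2 + 3 + 3 + 3 = 17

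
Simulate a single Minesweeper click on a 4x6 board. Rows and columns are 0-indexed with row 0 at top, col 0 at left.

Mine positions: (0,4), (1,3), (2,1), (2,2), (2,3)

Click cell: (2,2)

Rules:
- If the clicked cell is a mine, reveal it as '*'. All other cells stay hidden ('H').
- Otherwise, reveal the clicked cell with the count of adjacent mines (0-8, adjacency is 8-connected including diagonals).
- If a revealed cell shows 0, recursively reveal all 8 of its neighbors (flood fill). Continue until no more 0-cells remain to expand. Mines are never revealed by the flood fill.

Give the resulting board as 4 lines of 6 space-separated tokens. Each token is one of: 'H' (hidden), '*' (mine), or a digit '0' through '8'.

H H H H H H
H H H H H H
H H * H H H
H H H H H H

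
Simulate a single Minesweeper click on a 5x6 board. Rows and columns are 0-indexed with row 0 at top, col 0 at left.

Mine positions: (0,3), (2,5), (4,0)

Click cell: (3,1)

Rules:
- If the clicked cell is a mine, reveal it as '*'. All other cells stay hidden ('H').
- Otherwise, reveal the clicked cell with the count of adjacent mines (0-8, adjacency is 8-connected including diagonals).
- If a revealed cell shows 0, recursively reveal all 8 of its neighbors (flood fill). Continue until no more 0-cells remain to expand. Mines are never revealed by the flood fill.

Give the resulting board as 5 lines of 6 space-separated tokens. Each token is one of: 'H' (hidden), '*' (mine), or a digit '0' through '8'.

H H H H H H
H H H H H H
H H H H H H
H 1 H H H H
H H H H H H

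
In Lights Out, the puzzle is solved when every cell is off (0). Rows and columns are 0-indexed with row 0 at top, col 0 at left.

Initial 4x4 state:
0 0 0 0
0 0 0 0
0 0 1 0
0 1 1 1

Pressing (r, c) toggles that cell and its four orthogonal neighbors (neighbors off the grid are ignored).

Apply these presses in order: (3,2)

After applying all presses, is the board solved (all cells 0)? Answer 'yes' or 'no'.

After press 1 at (3,2):
0 0 0 0
0 0 0 0
0 0 0 0
0 0 0 0

Lights still on: 0

Answer: yes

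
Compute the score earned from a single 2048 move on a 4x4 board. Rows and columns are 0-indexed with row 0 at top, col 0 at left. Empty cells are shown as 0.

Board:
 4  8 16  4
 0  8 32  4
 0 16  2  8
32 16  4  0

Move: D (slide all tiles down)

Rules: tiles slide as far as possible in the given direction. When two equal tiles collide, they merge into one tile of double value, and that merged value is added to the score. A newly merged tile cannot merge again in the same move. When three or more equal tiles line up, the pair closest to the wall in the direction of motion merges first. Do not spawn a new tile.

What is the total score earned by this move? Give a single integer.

Answer: 56

Derivation:
Slide down:
col 0: [4, 0, 0, 32] -> [0, 0, 4, 32]  score +0 (running 0)
col 1: [8, 8, 16, 16] -> [0, 0, 16, 32]  score +48 (running 48)
col 2: [16, 32, 2, 4] -> [16, 32, 2, 4]  score +0 (running 48)
col 3: [4, 4, 8, 0] -> [0, 0, 8, 8]  score +8 (running 56)
Board after move:
 0  0 16  0
 0  0 32  0
 4 16  2  8
32 32  4  8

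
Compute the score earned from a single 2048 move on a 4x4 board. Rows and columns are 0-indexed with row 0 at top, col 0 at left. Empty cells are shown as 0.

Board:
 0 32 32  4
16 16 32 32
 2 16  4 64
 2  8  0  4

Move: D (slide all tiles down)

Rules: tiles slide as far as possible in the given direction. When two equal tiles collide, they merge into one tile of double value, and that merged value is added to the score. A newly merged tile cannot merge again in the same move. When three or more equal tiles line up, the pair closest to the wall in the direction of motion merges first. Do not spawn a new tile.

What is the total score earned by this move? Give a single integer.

Answer: 100

Derivation:
Slide down:
col 0: [0, 16, 2, 2] -> [0, 0, 16, 4]  score +4 (running 4)
col 1: [32, 16, 16, 8] -> [0, 32, 32, 8]  score +32 (running 36)
col 2: [32, 32, 4, 0] -> [0, 0, 64, 4]  score +64 (running 100)
col 3: [4, 32, 64, 4] -> [4, 32, 64, 4]  score +0 (running 100)
Board after move:
 0  0  0  4
 0 32  0 32
16 32 64 64
 4  8  4  4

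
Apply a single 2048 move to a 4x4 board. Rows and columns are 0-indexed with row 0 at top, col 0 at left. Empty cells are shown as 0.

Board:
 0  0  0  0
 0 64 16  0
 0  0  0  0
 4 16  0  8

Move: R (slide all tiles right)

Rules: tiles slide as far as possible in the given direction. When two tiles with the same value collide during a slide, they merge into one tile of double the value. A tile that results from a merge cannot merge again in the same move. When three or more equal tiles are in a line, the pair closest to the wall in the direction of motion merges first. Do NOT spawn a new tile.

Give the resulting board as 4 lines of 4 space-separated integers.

Answer:  0  0  0  0
 0  0 64 16
 0  0  0  0
 0  4 16  8

Derivation:
Slide right:
row 0: [0, 0, 0, 0] -> [0, 0, 0, 0]
row 1: [0, 64, 16, 0] -> [0, 0, 64, 16]
row 2: [0, 0, 0, 0] -> [0, 0, 0, 0]
row 3: [4, 16, 0, 8] -> [0, 4, 16, 8]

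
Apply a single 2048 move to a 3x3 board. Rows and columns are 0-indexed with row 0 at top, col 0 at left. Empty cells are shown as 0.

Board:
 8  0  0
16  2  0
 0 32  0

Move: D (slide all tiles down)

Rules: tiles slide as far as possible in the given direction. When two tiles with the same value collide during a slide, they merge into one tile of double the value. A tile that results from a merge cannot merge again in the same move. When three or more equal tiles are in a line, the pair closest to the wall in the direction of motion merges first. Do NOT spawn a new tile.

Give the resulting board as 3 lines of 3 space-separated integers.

Slide down:
col 0: [8, 16, 0] -> [0, 8, 16]
col 1: [0, 2, 32] -> [0, 2, 32]
col 2: [0, 0, 0] -> [0, 0, 0]

Answer:  0  0  0
 8  2  0
16 32  0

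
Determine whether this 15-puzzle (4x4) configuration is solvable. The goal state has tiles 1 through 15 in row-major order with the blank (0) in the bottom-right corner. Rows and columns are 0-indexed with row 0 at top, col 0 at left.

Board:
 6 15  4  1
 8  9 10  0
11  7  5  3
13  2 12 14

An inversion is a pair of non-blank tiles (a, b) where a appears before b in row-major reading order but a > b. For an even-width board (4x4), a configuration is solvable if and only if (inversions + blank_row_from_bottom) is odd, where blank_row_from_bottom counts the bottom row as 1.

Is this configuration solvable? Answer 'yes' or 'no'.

Inversions: 45
Blank is in row 1 (0-indexed from top), which is row 3 counting from the bottom (bottom = 1).
45 + 3 = 48, which is even, so the puzzle is not solvable.

Answer: no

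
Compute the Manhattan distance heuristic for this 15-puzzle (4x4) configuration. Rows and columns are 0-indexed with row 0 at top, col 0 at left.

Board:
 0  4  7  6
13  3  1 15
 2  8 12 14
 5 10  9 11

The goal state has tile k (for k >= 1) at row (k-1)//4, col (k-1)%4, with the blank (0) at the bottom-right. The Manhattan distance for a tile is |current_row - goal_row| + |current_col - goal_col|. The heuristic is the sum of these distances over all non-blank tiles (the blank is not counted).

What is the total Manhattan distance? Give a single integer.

Tile 4: (0,1)->(0,3) = 2
Tile 7: (0,2)->(1,2) = 1
Tile 6: (0,3)->(1,1) = 3
Tile 13: (1,0)->(3,0) = 2
Tile 3: (1,1)->(0,2) = 2
Tile 1: (1,2)->(0,0) = 3
Tile 15: (1,3)->(3,2) = 3
Tile 2: (2,0)->(0,1) = 3
Tile 8: (2,1)->(1,3) = 3
Tile 12: (2,2)->(2,3) = 1
Tile 14: (2,3)->(3,1) = 3
Tile 5: (3,0)->(1,0) = 2
Tile 10: (3,1)->(2,1) = 1
Tile 9: (3,2)->(2,0) = 3
Tile 11: (3,3)->(2,2) = 2
Sum: 2 + 1 + 3 + 2 + 2 + 3 + 3 + 3 + 3 + 1 + 3 + 2 + 1 + 3 + 2 = 34

Answer: 34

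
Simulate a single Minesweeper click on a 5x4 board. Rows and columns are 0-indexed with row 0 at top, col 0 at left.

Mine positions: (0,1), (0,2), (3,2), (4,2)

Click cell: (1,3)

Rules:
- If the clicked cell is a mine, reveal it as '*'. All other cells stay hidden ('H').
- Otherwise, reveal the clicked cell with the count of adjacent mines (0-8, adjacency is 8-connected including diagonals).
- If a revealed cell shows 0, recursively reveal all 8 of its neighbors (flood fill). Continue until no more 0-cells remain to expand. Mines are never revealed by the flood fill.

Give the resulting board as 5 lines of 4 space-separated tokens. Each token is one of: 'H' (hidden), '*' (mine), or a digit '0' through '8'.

H H H H
H H H 1
H H H H
H H H H
H H H H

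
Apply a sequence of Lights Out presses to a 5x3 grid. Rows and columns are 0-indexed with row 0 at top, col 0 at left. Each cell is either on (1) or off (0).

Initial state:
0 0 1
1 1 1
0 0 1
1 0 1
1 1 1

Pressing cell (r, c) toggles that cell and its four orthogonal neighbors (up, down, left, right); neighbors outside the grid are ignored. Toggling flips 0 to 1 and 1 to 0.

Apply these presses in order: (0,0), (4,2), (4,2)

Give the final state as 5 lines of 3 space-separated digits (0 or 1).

After press 1 at (0,0):
1 1 1
0 1 1
0 0 1
1 0 1
1 1 1

After press 2 at (4,2):
1 1 1
0 1 1
0 0 1
1 0 0
1 0 0

After press 3 at (4,2):
1 1 1
0 1 1
0 0 1
1 0 1
1 1 1

Answer: 1 1 1
0 1 1
0 0 1
1 0 1
1 1 1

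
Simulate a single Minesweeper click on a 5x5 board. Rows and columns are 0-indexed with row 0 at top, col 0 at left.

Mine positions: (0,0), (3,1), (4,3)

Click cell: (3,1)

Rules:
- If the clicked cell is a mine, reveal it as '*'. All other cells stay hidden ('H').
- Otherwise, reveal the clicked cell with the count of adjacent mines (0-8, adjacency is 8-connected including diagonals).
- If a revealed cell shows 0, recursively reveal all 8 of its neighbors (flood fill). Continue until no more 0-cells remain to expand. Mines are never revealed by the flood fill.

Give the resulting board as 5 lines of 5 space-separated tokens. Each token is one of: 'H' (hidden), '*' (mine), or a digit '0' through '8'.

H H H H H
H H H H H
H H H H H
H * H H H
H H H H H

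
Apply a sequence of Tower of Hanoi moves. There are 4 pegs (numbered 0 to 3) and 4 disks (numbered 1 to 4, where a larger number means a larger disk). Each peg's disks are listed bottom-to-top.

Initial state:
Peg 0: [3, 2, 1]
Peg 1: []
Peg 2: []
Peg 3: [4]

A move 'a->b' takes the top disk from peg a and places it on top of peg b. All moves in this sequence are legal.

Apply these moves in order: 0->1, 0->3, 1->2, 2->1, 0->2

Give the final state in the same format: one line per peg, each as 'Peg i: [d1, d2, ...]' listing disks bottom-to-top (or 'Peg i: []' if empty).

Answer: Peg 0: []
Peg 1: [1]
Peg 2: [3]
Peg 3: [4, 2]

Derivation:
After move 1 (0->1):
Peg 0: [3, 2]
Peg 1: [1]
Peg 2: []
Peg 3: [4]

After move 2 (0->3):
Peg 0: [3]
Peg 1: [1]
Peg 2: []
Peg 3: [4, 2]

After move 3 (1->2):
Peg 0: [3]
Peg 1: []
Peg 2: [1]
Peg 3: [4, 2]

After move 4 (2->1):
Peg 0: [3]
Peg 1: [1]
Peg 2: []
Peg 3: [4, 2]

After move 5 (0->2):
Peg 0: []
Peg 1: [1]
Peg 2: [3]
Peg 3: [4, 2]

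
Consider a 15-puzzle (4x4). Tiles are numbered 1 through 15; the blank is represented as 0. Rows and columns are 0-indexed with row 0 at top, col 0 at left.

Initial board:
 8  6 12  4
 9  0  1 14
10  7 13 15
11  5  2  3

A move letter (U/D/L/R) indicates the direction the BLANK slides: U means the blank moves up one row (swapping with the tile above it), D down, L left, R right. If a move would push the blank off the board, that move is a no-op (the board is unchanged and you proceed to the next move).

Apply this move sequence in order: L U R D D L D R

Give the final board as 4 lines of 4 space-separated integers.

After move 1 (L):
 8  6 12  4
 0  9  1 14
10  7 13 15
11  5  2  3

After move 2 (U):
 0  6 12  4
 8  9  1 14
10  7 13 15
11  5  2  3

After move 3 (R):
 6  0 12  4
 8  9  1 14
10  7 13 15
11  5  2  3

After move 4 (D):
 6  9 12  4
 8  0  1 14
10  7 13 15
11  5  2  3

After move 5 (D):
 6  9 12  4
 8  7  1 14
10  0 13 15
11  5  2  3

After move 6 (L):
 6  9 12  4
 8  7  1 14
 0 10 13 15
11  5  2  3

After move 7 (D):
 6  9 12  4
 8  7  1 14
11 10 13 15
 0  5  2  3

After move 8 (R):
 6  9 12  4
 8  7  1 14
11 10 13 15
 5  0  2  3

Answer:  6  9 12  4
 8  7  1 14
11 10 13 15
 5  0  2  3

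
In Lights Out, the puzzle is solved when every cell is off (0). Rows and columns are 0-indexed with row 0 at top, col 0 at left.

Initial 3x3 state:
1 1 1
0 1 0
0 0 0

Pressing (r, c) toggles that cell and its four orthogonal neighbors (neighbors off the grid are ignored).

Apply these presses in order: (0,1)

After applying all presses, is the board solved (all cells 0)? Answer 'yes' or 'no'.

Answer: yes

Derivation:
After press 1 at (0,1):
0 0 0
0 0 0
0 0 0

Lights still on: 0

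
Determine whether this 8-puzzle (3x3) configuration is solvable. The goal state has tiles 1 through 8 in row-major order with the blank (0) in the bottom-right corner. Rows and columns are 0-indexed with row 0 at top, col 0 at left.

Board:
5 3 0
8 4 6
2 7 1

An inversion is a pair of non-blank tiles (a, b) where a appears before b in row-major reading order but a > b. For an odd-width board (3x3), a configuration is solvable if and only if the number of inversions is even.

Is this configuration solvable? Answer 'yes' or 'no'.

Answer: no

Derivation:
Inversions (pairs i<j in row-major order where tile[i] > tile[j] > 0): 17
17 is odd, so the puzzle is not solvable.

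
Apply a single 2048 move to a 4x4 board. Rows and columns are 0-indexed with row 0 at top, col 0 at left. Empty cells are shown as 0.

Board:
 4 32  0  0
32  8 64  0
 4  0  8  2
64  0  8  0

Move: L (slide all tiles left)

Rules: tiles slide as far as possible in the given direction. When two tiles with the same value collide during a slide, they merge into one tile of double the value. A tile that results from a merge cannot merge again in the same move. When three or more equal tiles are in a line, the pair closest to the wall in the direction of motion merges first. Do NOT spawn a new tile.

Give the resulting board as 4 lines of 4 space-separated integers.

Slide left:
row 0: [4, 32, 0, 0] -> [4, 32, 0, 0]
row 1: [32, 8, 64, 0] -> [32, 8, 64, 0]
row 2: [4, 0, 8, 2] -> [4, 8, 2, 0]
row 3: [64, 0, 8, 0] -> [64, 8, 0, 0]

Answer:  4 32  0  0
32  8 64  0
 4  8  2  0
64  8  0  0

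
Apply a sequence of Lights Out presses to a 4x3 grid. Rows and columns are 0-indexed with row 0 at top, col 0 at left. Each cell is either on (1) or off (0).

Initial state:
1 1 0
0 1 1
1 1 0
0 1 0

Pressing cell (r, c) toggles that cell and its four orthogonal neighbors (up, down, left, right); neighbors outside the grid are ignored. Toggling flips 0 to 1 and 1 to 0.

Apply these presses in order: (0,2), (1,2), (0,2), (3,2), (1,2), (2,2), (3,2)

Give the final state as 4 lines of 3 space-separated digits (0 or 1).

Answer: 1 1 0
0 1 0
1 0 1
0 1 1

Derivation:
After press 1 at (0,2):
1 0 1
0 1 0
1 1 0
0 1 0

After press 2 at (1,2):
1 0 0
0 0 1
1 1 1
0 1 0

After press 3 at (0,2):
1 1 1
0 0 0
1 1 1
0 1 0

After press 4 at (3,2):
1 1 1
0 0 0
1 1 0
0 0 1

After press 5 at (1,2):
1 1 0
0 1 1
1 1 1
0 0 1

After press 6 at (2,2):
1 1 0
0 1 0
1 0 0
0 0 0

After press 7 at (3,2):
1 1 0
0 1 0
1 0 1
0 1 1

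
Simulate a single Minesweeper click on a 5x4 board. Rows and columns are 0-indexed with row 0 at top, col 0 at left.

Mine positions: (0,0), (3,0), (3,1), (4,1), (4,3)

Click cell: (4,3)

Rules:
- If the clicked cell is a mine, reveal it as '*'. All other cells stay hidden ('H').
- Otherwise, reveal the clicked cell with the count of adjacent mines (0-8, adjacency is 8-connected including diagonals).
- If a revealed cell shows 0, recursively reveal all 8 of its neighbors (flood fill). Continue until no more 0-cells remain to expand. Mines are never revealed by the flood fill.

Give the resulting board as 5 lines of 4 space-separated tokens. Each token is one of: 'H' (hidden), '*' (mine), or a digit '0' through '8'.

H H H H
H H H H
H H H H
H H H H
H H H *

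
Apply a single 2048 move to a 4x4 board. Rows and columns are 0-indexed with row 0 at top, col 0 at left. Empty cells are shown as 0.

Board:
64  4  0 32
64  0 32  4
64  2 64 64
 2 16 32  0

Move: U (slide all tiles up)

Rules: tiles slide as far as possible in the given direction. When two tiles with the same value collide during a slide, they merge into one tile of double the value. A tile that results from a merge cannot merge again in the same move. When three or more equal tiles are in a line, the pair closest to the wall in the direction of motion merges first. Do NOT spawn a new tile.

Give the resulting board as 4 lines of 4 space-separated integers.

Slide up:
col 0: [64, 64, 64, 2] -> [128, 64, 2, 0]
col 1: [4, 0, 2, 16] -> [4, 2, 16, 0]
col 2: [0, 32, 64, 32] -> [32, 64, 32, 0]
col 3: [32, 4, 64, 0] -> [32, 4, 64, 0]

Answer: 128   4  32  32
 64   2  64   4
  2  16  32  64
  0   0   0   0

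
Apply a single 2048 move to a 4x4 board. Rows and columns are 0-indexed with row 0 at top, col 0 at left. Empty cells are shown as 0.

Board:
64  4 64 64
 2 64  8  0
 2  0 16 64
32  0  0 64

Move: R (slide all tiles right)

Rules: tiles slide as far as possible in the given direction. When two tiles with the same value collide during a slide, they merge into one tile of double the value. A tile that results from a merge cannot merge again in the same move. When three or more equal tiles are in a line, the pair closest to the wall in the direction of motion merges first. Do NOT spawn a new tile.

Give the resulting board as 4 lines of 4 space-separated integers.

Answer:   0  64   4 128
  0   2  64   8
  0   2  16  64
  0   0  32  64

Derivation:
Slide right:
row 0: [64, 4, 64, 64] -> [0, 64, 4, 128]
row 1: [2, 64, 8, 0] -> [0, 2, 64, 8]
row 2: [2, 0, 16, 64] -> [0, 2, 16, 64]
row 3: [32, 0, 0, 64] -> [0, 0, 32, 64]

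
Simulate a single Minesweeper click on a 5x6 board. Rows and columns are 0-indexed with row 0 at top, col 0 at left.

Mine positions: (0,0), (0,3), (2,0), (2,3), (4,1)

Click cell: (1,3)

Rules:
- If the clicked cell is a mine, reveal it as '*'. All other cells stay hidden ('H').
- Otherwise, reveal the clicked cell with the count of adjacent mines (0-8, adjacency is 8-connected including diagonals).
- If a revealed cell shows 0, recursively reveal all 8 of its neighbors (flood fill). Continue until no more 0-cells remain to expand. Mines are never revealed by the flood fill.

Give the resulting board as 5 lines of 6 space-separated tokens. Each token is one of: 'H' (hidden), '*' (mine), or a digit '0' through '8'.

H H H H H H
H H H 2 H H
H H H H H H
H H H H H H
H H H H H H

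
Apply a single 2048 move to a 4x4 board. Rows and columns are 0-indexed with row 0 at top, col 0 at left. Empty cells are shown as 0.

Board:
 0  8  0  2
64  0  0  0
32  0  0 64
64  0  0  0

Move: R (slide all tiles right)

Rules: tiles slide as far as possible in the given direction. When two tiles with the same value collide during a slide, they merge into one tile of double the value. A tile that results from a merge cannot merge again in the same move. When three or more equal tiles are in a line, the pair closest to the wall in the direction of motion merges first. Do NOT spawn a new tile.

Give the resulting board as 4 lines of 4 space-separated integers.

Answer:  0  0  8  2
 0  0  0 64
 0  0 32 64
 0  0  0 64

Derivation:
Slide right:
row 0: [0, 8, 0, 2] -> [0, 0, 8, 2]
row 1: [64, 0, 0, 0] -> [0, 0, 0, 64]
row 2: [32, 0, 0, 64] -> [0, 0, 32, 64]
row 3: [64, 0, 0, 0] -> [0, 0, 0, 64]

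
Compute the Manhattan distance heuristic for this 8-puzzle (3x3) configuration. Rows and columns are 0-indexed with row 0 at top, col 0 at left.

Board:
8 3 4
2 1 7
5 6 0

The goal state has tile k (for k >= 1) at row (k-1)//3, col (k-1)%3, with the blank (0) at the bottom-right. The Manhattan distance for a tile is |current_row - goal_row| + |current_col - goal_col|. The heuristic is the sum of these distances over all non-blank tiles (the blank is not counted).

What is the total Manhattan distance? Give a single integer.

Answer: 18

Derivation:
Tile 8: at (0,0), goal (2,1), distance |0-2|+|0-1| = 3
Tile 3: at (0,1), goal (0,2), distance |0-0|+|1-2| = 1
Tile 4: at (0,2), goal (1,0), distance |0-1|+|2-0| = 3
Tile 2: at (1,0), goal (0,1), distance |1-0|+|0-1| = 2
Tile 1: at (1,1), goal (0,0), distance |1-0|+|1-0| = 2
Tile 7: at (1,2), goal (2,0), distance |1-2|+|2-0| = 3
Tile 5: at (2,0), goal (1,1), distance |2-1|+|0-1| = 2
Tile 6: at (2,1), goal (1,2), distance |2-1|+|1-2| = 2
Sum: 3 + 1 + 3 + 2 + 2 + 3 + 2 + 2 = 18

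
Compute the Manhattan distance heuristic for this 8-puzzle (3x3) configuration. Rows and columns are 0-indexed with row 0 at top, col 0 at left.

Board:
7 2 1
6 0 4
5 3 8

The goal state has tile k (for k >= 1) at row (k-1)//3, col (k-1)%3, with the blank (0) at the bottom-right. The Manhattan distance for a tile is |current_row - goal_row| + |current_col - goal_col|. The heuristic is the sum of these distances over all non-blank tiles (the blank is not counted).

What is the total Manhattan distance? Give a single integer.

Tile 7: at (0,0), goal (2,0), distance |0-2|+|0-0| = 2
Tile 2: at (0,1), goal (0,1), distance |0-0|+|1-1| = 0
Tile 1: at (0,2), goal (0,0), distance |0-0|+|2-0| = 2
Tile 6: at (1,0), goal (1,2), distance |1-1|+|0-2| = 2
Tile 4: at (1,2), goal (1,0), distance |1-1|+|2-0| = 2
Tile 5: at (2,0), goal (1,1), distance |2-1|+|0-1| = 2
Tile 3: at (2,1), goal (0,2), distance |2-0|+|1-2| = 3
Tile 8: at (2,2), goal (2,1), distance |2-2|+|2-1| = 1
Sum: 2 + 0 + 2 + 2 + 2 + 2 + 3 + 1 = 14

Answer: 14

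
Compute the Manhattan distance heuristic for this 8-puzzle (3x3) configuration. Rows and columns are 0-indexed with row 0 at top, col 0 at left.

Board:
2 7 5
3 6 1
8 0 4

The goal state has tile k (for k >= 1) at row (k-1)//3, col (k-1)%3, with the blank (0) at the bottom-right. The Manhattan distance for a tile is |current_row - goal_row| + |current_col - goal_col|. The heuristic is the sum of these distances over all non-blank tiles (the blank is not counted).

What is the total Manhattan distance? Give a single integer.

Tile 2: (0,0)->(0,1) = 1
Tile 7: (0,1)->(2,0) = 3
Tile 5: (0,2)->(1,1) = 2
Tile 3: (1,0)->(0,2) = 3
Tile 6: (1,1)->(1,2) = 1
Tile 1: (1,2)->(0,0) = 3
Tile 8: (2,0)->(2,1) = 1
Tile 4: (2,2)->(1,0) = 3
Sum: 1 + 3 + 2 + 3 + 1 + 3 + 1 + 3 = 17

Answer: 17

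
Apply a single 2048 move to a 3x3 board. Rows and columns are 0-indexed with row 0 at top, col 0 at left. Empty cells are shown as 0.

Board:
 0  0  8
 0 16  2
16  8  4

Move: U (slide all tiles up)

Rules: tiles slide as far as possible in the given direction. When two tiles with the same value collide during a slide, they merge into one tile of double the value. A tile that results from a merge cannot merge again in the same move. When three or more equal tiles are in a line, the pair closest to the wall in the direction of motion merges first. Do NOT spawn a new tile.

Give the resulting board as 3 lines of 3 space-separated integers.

Slide up:
col 0: [0, 0, 16] -> [16, 0, 0]
col 1: [0, 16, 8] -> [16, 8, 0]
col 2: [8, 2, 4] -> [8, 2, 4]

Answer: 16 16  8
 0  8  2
 0  0  4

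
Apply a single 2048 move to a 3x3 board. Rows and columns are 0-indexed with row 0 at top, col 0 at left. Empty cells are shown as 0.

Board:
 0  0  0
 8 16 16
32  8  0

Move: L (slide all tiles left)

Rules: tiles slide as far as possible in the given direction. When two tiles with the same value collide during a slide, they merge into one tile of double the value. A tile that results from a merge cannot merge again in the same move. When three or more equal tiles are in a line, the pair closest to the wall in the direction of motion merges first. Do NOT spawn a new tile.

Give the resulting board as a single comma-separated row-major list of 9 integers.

Slide left:
row 0: [0, 0, 0] -> [0, 0, 0]
row 1: [8, 16, 16] -> [8, 32, 0]
row 2: [32, 8, 0] -> [32, 8, 0]

Answer: 0, 0, 0, 8, 32, 0, 32, 8, 0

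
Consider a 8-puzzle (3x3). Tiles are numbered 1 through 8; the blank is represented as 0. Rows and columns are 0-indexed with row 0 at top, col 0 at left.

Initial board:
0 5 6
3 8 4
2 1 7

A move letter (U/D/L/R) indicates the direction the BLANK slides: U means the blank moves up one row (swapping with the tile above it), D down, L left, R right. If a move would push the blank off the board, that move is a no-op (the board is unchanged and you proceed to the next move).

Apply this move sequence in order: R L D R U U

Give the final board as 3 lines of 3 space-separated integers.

After move 1 (R):
5 0 6
3 8 4
2 1 7

After move 2 (L):
0 5 6
3 8 4
2 1 7

After move 3 (D):
3 5 6
0 8 4
2 1 7

After move 4 (R):
3 5 6
8 0 4
2 1 7

After move 5 (U):
3 0 6
8 5 4
2 1 7

After move 6 (U):
3 0 6
8 5 4
2 1 7

Answer: 3 0 6
8 5 4
2 1 7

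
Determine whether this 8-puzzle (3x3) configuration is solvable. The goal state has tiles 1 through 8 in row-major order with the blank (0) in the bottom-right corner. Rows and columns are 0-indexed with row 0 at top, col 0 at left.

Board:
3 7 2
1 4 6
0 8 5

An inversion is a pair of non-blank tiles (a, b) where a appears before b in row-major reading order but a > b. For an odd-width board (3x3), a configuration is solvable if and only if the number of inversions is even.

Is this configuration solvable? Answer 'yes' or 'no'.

Inversions (pairs i<j in row-major order where tile[i] > tile[j] > 0): 10
10 is even, so the puzzle is solvable.

Answer: yes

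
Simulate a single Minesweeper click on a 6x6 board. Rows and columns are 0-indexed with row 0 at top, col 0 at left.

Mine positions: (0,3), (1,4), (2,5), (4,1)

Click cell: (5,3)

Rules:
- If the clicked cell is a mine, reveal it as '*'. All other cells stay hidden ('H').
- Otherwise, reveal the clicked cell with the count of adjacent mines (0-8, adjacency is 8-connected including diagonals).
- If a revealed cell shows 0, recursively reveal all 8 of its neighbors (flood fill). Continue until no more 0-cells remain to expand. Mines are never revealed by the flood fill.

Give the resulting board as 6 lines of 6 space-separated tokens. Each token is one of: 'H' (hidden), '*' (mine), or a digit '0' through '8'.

0 0 1 H H H
0 0 1 2 H H
0 0 0 1 2 H
1 1 1 0 1 1
H H 1 0 0 0
H H 1 0 0 0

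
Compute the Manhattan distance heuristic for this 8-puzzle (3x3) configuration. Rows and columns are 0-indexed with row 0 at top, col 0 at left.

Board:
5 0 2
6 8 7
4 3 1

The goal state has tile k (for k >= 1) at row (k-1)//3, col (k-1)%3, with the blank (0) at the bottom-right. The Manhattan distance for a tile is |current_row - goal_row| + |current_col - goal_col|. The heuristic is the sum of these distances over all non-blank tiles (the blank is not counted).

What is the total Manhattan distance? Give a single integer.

Tile 5: (0,0)->(1,1) = 2
Tile 2: (0,2)->(0,1) = 1
Tile 6: (1,0)->(1,2) = 2
Tile 8: (1,1)->(2,1) = 1
Tile 7: (1,2)->(2,0) = 3
Tile 4: (2,0)->(1,0) = 1
Tile 3: (2,1)->(0,2) = 3
Tile 1: (2,2)->(0,0) = 4
Sum: 2 + 1 + 2 + 1 + 3 + 1 + 3 + 4 = 17

Answer: 17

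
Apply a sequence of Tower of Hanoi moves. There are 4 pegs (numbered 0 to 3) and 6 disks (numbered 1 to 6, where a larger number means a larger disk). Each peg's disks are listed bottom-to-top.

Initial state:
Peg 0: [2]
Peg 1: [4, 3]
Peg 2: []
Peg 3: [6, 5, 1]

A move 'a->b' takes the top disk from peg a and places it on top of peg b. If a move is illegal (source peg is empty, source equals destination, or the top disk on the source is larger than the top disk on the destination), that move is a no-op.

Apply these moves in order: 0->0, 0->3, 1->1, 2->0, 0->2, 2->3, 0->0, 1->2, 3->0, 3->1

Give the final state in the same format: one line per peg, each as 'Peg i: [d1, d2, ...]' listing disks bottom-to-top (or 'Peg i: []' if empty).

Answer: Peg 0: [1]
Peg 1: [4, 3]
Peg 2: [2]
Peg 3: [6, 5]

Derivation:
After move 1 (0->0):
Peg 0: [2]
Peg 1: [4, 3]
Peg 2: []
Peg 3: [6, 5, 1]

After move 2 (0->3):
Peg 0: [2]
Peg 1: [4, 3]
Peg 2: []
Peg 3: [6, 5, 1]

After move 3 (1->1):
Peg 0: [2]
Peg 1: [4, 3]
Peg 2: []
Peg 3: [6, 5, 1]

After move 4 (2->0):
Peg 0: [2]
Peg 1: [4, 3]
Peg 2: []
Peg 3: [6, 5, 1]

After move 5 (0->2):
Peg 0: []
Peg 1: [4, 3]
Peg 2: [2]
Peg 3: [6, 5, 1]

After move 6 (2->3):
Peg 0: []
Peg 1: [4, 3]
Peg 2: [2]
Peg 3: [6, 5, 1]

After move 7 (0->0):
Peg 0: []
Peg 1: [4, 3]
Peg 2: [2]
Peg 3: [6, 5, 1]

After move 8 (1->2):
Peg 0: []
Peg 1: [4, 3]
Peg 2: [2]
Peg 3: [6, 5, 1]

After move 9 (3->0):
Peg 0: [1]
Peg 1: [4, 3]
Peg 2: [2]
Peg 3: [6, 5]

After move 10 (3->1):
Peg 0: [1]
Peg 1: [4, 3]
Peg 2: [2]
Peg 3: [6, 5]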